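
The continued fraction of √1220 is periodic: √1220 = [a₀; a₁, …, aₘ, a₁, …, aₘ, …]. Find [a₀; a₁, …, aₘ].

[34; 1, 12, 1, 68]

a₀ = ⌊√1220⌋ = 34.
With m₀=0, d₀=1 and mₖ₊₁ = dₖaₖ − mₖ, dₖ₊₁ = (n − mₖ₊₁²)/dₖ, aₖ₊₁ = ⌊(a₀+mₖ₊₁)/dₖ₊₁⌋:
  k=1: m=34, d=64, a=1
  k=2: m=30, d=5, a=12
  k=3: m=30, d=64, a=1
  k=4: m=34, d=1, a=68
d=1 and a=2a₀=68 at k=4, so the next step gives (m, d) = (34, 64) again — its k=1 value — and the period has length 4.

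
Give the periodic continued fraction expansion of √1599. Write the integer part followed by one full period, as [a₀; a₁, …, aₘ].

a₀ = ⌊√1599⌋ = 39.
With m₀=0, d₀=1 and mₖ₊₁ = dₖaₖ − mₖ, dₖ₊₁ = (n − mₖ₊₁²)/dₖ, aₖ₊₁ = ⌊(a₀+mₖ₊₁)/dₖ₊₁⌋:
  k=1: m=39, d=78, a=1
  k=2: m=39, d=1, a=78
d=1 and a=2a₀=78 at k=2, so the next step gives (m, d) = (39, 78) again — its k=1 value — and the period has length 2.

[39; 1, 78]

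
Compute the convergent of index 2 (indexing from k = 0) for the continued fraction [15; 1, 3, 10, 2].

Using pₖ = aₖpₖ₋₁ + pₖ₋₂, qₖ = aₖqₖ₋₁ + qₖ₋₂ (with p₋₁=1, p₋₂=0, q₋₁=0, q₋₂=1):
  k=0: a=15, p=15, q=1
  k=1: a=1, p=16, q=1
  k=2: a=3, p=63, q=4

63/4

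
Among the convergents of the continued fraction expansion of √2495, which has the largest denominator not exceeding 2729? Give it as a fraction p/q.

99850/1999

√2495 = [49; 1, 18, 1, 98, …] (period length 4).
Convergents:
  p_0/q_0 = 49/1
  p_1/q_1 = 50/1
  p_2/q_2 = 949/19
  p_3/q_3 = 999/20
  p_4/q_4 = 98851/1979
  p_5/q_5 = 99850/1999
  p_6/q_6 = 1896151/37961
q_5 = 1999 ≤ 2729 < 37961 = q_6, so the answer is 99850/1999.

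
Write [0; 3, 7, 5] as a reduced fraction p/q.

Using pₖ = aₖpₖ₋₁ + pₖ₋₂ and qₖ = aₖqₖ₋₁ + qₖ₋₂:
  k=0: a=0, p=0, q=1
  k=1: a=3, p=1, q=3
  k=2: a=7, p=7, q=22
  k=3: a=5, p=36, q=113

36/113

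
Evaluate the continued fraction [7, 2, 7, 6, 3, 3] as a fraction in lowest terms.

Using pₖ = aₖpₖ₋₁ + pₖ₋₂ and qₖ = aₖqₖ₋₁ + qₖ₋₂:
  k=0: a=7, p=7, q=1
  k=1: a=2, p=15, q=2
  k=2: a=7, p=112, q=15
  k=3: a=6, p=687, q=92
  k=4: a=3, p=2173, q=291
  k=5: a=3, p=7206, q=965

7206/965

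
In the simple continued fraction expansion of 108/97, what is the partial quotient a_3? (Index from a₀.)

4

108 = 1·97 + 11   →  a_0 = 1
97 = 8·11 + 9   →  a_1 = 8
11 = 1·9 + 2   →  a_2 = 1
9 = 4·2 + 1   →  a_3 = 4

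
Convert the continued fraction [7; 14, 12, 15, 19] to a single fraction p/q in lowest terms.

343651/48600

Using pₖ = aₖpₖ₋₁ + pₖ₋₂ and qₖ = aₖqₖ₋₁ + qₖ₋₂:
  k=0: a=7, p=7, q=1
  k=1: a=14, p=99, q=14
  k=2: a=12, p=1195, q=169
  k=3: a=15, p=18024, q=2549
  k=4: a=19, p=343651, q=48600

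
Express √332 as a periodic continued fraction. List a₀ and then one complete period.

[18; 4, 1, 1, 8, 1, 1, 4, 36]

a₀ = ⌊√332⌋ = 18.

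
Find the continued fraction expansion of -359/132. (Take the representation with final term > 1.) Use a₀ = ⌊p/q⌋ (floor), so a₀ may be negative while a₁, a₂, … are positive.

-359 = -3·132 + 37
132 = 3·37 + 21
37 = 1·21 + 16
21 = 1·16 + 5
16 = 3·5 + 1
5 = 5·1 + 0  (stop)
So -359/132 = [-3; 3, 1, 1, 3, 5].

[-3; 3, 1, 1, 3, 5]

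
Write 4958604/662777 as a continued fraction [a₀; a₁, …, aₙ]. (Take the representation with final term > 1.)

4958604 = 7*662777 + 319165
662777 = 2*319165 + 24447
319165 = 13*24447 + 1354
24447 = 18*1354 + 75
1354 = 18*75 + 4
75 = 18*4 + 3
4 = 1*3 + 1
3 = 3*1 + 0  (stop)
So 4958604/662777 = [7; 2, 13, 18, 18, 18, 1, 3].

[7; 2, 13, 18, 18, 18, 1, 3]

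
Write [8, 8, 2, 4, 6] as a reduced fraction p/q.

Using pₖ = aₖpₖ₋₁ + pₖ₋₂ and qₖ = aₖqₖ₋₁ + qₖ₋₂:
  k=0: a=8, p=8, q=1
  k=1: a=8, p=65, q=8
  k=2: a=2, p=138, q=17
  k=3: a=4, p=617, q=76
  k=4: a=6, p=3840, q=473

3840/473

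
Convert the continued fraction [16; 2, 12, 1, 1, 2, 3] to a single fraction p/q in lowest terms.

7334/445

Using pₖ = aₖpₖ₋₁ + pₖ₋₂ and qₖ = aₖqₖ₋₁ + qₖ₋₂:
  k=0: a=16, p=16, q=1
  k=1: a=2, p=33, q=2
  k=2: a=12, p=412, q=25
  k=3: a=1, p=445, q=27
  k=4: a=1, p=857, q=52
  k=5: a=2, p=2159, q=131
  k=6: a=3, p=7334, q=445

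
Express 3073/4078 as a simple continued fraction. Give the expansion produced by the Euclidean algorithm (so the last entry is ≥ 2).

[0; 1, 3, 17, 3, 19]

3073 = 0×4078 + 3073
4078 = 1×3073 + 1005
3073 = 3×1005 + 58
1005 = 17×58 + 19
58 = 3×19 + 1
19 = 19×1 + 0  (stop)
So 3073/4078 = [0; 1, 3, 17, 3, 19].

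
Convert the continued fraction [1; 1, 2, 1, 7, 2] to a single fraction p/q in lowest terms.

Using pₖ = aₖpₖ₋₁ + pₖ₋₂ and qₖ = aₖqₖ₋₁ + qₖ₋₂:
  k=0: a=1, p=1, q=1
  k=1: a=1, p=2, q=1
  k=2: a=2, p=5, q=3
  k=3: a=1, p=7, q=4
  k=4: a=7, p=54, q=31
  k=5: a=2, p=115, q=66

115/66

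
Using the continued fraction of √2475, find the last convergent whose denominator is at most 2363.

√2475 = [49; 1, 2, 1, 98, …] (period length 4).
Convergents:
  p_0/q_0 = 49/1
  p_1/q_1 = 50/1
  p_2/q_2 = 149/3
  p_3/q_3 = 199/4
  p_4/q_4 = 19651/395
  p_5/q_5 = 19850/399
  p_6/q_6 = 59351/1193
  p_7/q_7 = 79201/1592
  p_8/q_8 = 7821049/157209
q_7 = 1592 ≤ 2363 < 157209 = q_8, so the answer is 79201/1592.

79201/1592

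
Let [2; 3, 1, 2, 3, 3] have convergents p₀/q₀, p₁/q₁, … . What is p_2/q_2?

Using pₖ = aₖpₖ₋₁ + pₖ₋₂, qₖ = aₖqₖ₋₁ + qₖ₋₂ (with p₋₁=1, p₋₂=0, q₋₁=0, q₋₂=1):
  k=0: a=2, p=2, q=1
  k=1: a=3, p=7, q=3
  k=2: a=1, p=9, q=4

9/4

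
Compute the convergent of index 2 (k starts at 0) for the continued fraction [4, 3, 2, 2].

Using pₖ = aₖpₖ₋₁ + pₖ₋₂, qₖ = aₖqₖ₋₁ + qₖ₋₂ (with p₋₁=1, p₋₂=0, q₋₁=0, q₋₂=1):
  k=0: a=4, p=4, q=1
  k=1: a=3, p=13, q=3
  k=2: a=2, p=30, q=7

30/7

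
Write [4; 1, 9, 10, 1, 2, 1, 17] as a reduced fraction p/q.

37742/7701

Fold from the inside: start with 17/1.
  1 + 1/17 = 18/17
  2 + 17/18 = 53/18
  1 + 18/53 = 71/53
  10 + 53/71 = 763/71
  9 + 71/763 = 6938/763
  1 + 763/6938 = 7701/6938
  4 + 6938/7701 = 37742/7701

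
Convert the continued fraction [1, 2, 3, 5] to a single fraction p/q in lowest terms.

Fold from the inside: start with 5/1.
  3 + 1/5 = 16/5
  2 + 5/16 = 37/16
  1 + 16/37 = 53/37

53/37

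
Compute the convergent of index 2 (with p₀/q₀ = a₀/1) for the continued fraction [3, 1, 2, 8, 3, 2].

11/3

Using pₖ = aₖpₖ₋₁ + pₖ₋₂, qₖ = aₖqₖ₋₁ + qₖ₋₂ (with p₋₁=1, p₋₂=0, q₋₁=0, q₋₂=1):
  k=0: a=3, p=3, q=1
  k=1: a=1, p=4, q=1
  k=2: a=2, p=11, q=3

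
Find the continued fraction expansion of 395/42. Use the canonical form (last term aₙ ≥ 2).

395 = 9×42 + 17
42 = 2×17 + 8
17 = 2×8 + 1
8 = 8×1 + 0  (stop)
So 395/42 = [9; 2, 2, 8].

[9; 2, 2, 8]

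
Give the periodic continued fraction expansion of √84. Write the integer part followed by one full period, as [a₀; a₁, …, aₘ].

a₀ = ⌊√84⌋ = 9.
With m₀=0, d₀=1 and mₖ₊₁ = dₖaₖ − mₖ, dₖ₊₁ = (n − mₖ₊₁²)/dₖ, aₖ₊₁ = ⌊(a₀+mₖ₊₁)/dₖ₊₁⌋:
  k=1: m=9, d=3, a=6
  k=2: m=9, d=1, a=18
d=1 and a=2a₀=18 at k=2, so the next step gives (m, d) = (9, 3) again — its k=1 value — and the period has length 2.

[9; 6, 18]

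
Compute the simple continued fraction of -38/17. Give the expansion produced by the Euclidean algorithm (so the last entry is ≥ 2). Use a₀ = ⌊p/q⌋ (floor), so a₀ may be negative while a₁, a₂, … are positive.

-38 = -3·17 + 13
17 = 1·13 + 4
13 = 3·4 + 1
4 = 4·1 + 0  (stop)
So -38/17 = [-3; 1, 3, 4].

[-3; 1, 3, 4]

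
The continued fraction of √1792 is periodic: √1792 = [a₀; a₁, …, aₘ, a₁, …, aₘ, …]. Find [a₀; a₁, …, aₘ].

[42; 3, 84]

a₀ = ⌊√1792⌋ = 42.
With m₀=0, d₀=1 and mₖ₊₁ = dₖaₖ − mₖ, dₖ₊₁ = (n − mₖ₊₁²)/dₖ, aₖ₊₁ = ⌊(a₀+mₖ₊₁)/dₖ₊₁⌋:
  k=1: m=42, d=28, a=3
  k=2: m=42, d=1, a=84
d=1 and a=2a₀=84 at k=2, so the next step gives (m, d) = (42, 28) again — its k=1 value — and the period has length 2.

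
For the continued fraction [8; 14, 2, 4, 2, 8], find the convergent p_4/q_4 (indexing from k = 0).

Using pₖ = aₖpₖ₋₁ + pₖ₋₂, qₖ = aₖqₖ₋₁ + qₖ₋₂ (with p₋₁=1, p₋₂=0, q₋₁=0, q₋₂=1):
  k=0: a=8, p=8, q=1
  k=1: a=14, p=113, q=14
  k=2: a=2, p=234, q=29
  k=3: a=4, p=1049, q=130
  k=4: a=2, p=2332, q=289

2332/289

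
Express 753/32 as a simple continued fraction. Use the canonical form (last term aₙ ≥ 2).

[23; 1, 1, 7, 2]

753 = 23·32 + 17
32 = 1·17 + 15
17 = 1·15 + 2
15 = 7·2 + 1
2 = 2·1 + 0  (stop)
So 753/32 = [23; 1, 1, 7, 2].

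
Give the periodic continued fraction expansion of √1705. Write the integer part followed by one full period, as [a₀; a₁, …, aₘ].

a₀ = ⌊√1705⌋ = 41.
With m₀=0, d₀=1 and mₖ₊₁ = dₖaₖ − mₖ, dₖ₊₁ = (n − mₖ₊₁²)/dₖ, aₖ₊₁ = ⌊(a₀+mₖ₊₁)/dₖ₊₁⌋:
  k=1: m=41, d=24, a=3
  k=2: m=31, d=31, a=2
  k=3: m=31, d=24, a=3
  k=4: m=41, d=1, a=82
d=1 and a=2a₀=82 at k=4, so the next step gives (m, d) = (41, 24) again — its k=1 value — and the period has length 4.

[41; 3, 2, 3, 82]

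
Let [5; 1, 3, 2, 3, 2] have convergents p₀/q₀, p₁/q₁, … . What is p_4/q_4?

179/31

Using pₖ = aₖpₖ₋₁ + pₖ₋₂, qₖ = aₖqₖ₋₁ + qₖ₋₂ (with p₋₁=1, p₋₂=0, q₋₁=0, q₋₂=1):
  k=0: a=5, p=5, q=1
  k=1: a=1, p=6, q=1
  k=2: a=3, p=23, q=4
  k=3: a=2, p=52, q=9
  k=4: a=3, p=179, q=31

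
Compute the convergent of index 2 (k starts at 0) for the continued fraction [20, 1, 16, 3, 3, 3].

356/17

Using pₖ = aₖpₖ₋₁ + pₖ₋₂, qₖ = aₖqₖ₋₁ + qₖ₋₂ (with p₋₁=1, p₋₂=0, q₋₁=0, q₋₂=1):
  k=0: a=20, p=20, q=1
  k=1: a=1, p=21, q=1
  k=2: a=16, p=356, q=17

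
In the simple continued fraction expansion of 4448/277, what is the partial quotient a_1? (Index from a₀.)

17

4448 = 16·277 + 16   →  a_0 = 16
277 = 17·16 + 5   →  a_1 = 17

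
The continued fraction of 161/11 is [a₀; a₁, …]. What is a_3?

1

161 = 14·11 + 7   →  a_0 = 14
11 = 1·7 + 4   →  a_1 = 1
7 = 1·4 + 3   →  a_2 = 1
4 = 1·3 + 1   →  a_3 = 1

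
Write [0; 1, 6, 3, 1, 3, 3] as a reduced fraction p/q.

Using pₖ = aₖpₖ₋₁ + pₖ₋₂ and qₖ = aₖqₖ₋₁ + qₖ₋₂:
  k=0: a=0, p=0, q=1
  k=1: a=1, p=1, q=1
  k=2: a=6, p=6, q=7
  k=3: a=3, p=19, q=22
  k=4: a=1, p=25, q=29
  k=5: a=3, p=94, q=109
  k=6: a=3, p=307, q=356

307/356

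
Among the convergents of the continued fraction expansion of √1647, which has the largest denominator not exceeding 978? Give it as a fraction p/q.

39244/967

√1647 = [40; 1, 1, 2, 1, 1, 80, …] (period length 6).
Convergents:
  p_0/q_0 = 40/1
  p_1/q_1 = 41/1
  p_2/q_2 = 81/2
  p_3/q_3 = 203/5
  p_4/q_4 = 284/7
  p_5/q_5 = 487/12
  p_6/q_6 = 39244/967
  p_7/q_7 = 39731/979
q_6 = 967 ≤ 978 < 979 = q_7, so the answer is 39244/967.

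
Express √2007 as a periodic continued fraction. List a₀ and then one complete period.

[44; 1, 3, 1, 88]

a₀ = ⌊√2007⌋ = 44.
With m₀=0, d₀=1 and mₖ₊₁ = dₖaₖ − mₖ, dₖ₊₁ = (n − mₖ₊₁²)/dₖ, aₖ₊₁ = ⌊(a₀+mₖ₊₁)/dₖ₊₁⌋:
  k=1: m=44, d=71, a=1
  k=2: m=27, d=18, a=3
  k=3: m=27, d=71, a=1
  k=4: m=44, d=1, a=88
d=1 and a=2a₀=88 at k=4, so the next step gives (m, d) = (44, 71) again — its k=1 value — and the period has length 4.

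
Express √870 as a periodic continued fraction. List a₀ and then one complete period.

[29; 2, 58]

a₀ = ⌊√870⌋ = 29.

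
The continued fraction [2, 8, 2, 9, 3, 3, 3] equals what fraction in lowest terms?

Fold from the inside: start with 3/1.
  3 + 1/3 = 10/3
  3 + 3/10 = 33/10
  9 + 10/33 = 307/33
  2 + 33/307 = 647/307
  8 + 307/647 = 5483/647
  2 + 647/5483 = 11613/5483

11613/5483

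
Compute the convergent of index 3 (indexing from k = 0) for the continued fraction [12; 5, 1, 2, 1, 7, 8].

207/17

Using pₖ = aₖpₖ₋₁ + pₖ₋₂, qₖ = aₖqₖ₋₁ + qₖ₋₂ (with p₋₁=1, p₋₂=0, q₋₁=0, q₋₂=1):
  k=0: a=12, p=12, q=1
  k=1: a=5, p=61, q=5
  k=2: a=1, p=73, q=6
  k=3: a=2, p=207, q=17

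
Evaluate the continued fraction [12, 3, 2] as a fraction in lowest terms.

86/7

Using pₖ = aₖpₖ₋₁ + pₖ₋₂ and qₖ = aₖqₖ₋₁ + qₖ₋₂:
  k=0: a=12, p=12, q=1
  k=1: a=3, p=37, q=3
  k=2: a=2, p=86, q=7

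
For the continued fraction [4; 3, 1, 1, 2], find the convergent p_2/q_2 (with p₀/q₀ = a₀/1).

17/4

Using pₖ = aₖpₖ₋₁ + pₖ₋₂, qₖ = aₖqₖ₋₁ + qₖ₋₂ (with p₋₁=1, p₋₂=0, q₋₁=0, q₋₂=1):
  k=0: a=4, p=4, q=1
  k=1: a=3, p=13, q=3
  k=2: a=1, p=17, q=4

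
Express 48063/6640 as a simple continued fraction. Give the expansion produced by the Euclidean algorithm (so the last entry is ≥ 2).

[7; 4, 5, 7, 6, 7]

48063 = 7*6640 + 1583
6640 = 4*1583 + 308
1583 = 5*308 + 43
308 = 7*43 + 7
43 = 6*7 + 1
7 = 7*1 + 0  (stop)
So 48063/6640 = [7; 4, 5, 7, 6, 7].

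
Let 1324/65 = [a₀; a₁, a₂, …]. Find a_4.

2

1324 = 20·65 + 24   →  a_0 = 20
65 = 2·24 + 17   →  a_1 = 2
24 = 1·17 + 7   →  a_2 = 1
17 = 2·7 + 3   →  a_3 = 2
7 = 2·3 + 1   →  a_4 = 2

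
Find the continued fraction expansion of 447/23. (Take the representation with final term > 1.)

[19; 2, 3, 3]

447 = 19·23 + 10
23 = 2·10 + 3
10 = 3·3 + 1
3 = 3·1 + 0  (stop)
So 447/23 = [19; 2, 3, 3].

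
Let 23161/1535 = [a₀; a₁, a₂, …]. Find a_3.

2

23161 = 15·1535 + 136   →  a_0 = 15
1535 = 11·136 + 39   →  a_1 = 11
136 = 3·39 + 19   →  a_2 = 3
39 = 2·19 + 1   →  a_3 = 2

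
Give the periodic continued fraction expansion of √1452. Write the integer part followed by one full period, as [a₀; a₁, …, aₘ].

[38; 9, 1, 1, 18, 1, 1, 9, 76]

a₀ = ⌊√1452⌋ = 38.
With m₀=0, d₀=1 and mₖ₊₁ = dₖaₖ − mₖ, dₖ₊₁ = (n − mₖ₊₁²)/dₖ, aₖ₊₁ = ⌊(a₀+mₖ₊₁)/dₖ₊₁⌋:
  k=1: m=38, d=8, a=9
  k=2: m=34, d=37, a=1
  k=3: m=3, d=39, a=1
  k=4: m=36, d=4, a=18
  k=5: m=36, d=39, a=1
  k=6: m=3, d=37, a=1
  k=7: m=34, d=8, a=9
  k=8: m=38, d=1, a=76
d=1 and a=2a₀=76 at k=8, so the next step gives (m, d) = (38, 8) again — its k=1 value — and the period has length 8.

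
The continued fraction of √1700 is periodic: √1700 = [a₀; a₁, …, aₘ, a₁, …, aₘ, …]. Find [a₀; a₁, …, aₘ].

a₀ = ⌊√1700⌋ = 41.
With m₀=0, d₀=1 and mₖ₊₁ = dₖaₖ − mₖ, dₖ₊₁ = (n − mₖ₊₁²)/dₖ, aₖ₊₁ = ⌊(a₀+mₖ₊₁)/dₖ₊₁⌋:
  k=1: m=41, d=19, a=4
  k=2: m=35, d=25, a=3
  k=3: m=40, d=4, a=20
  k=4: m=40, d=25, a=3
  k=5: m=35, d=19, a=4
  k=6: m=41, d=1, a=82
d=1 and a=2a₀=82 at k=6, so the next step gives (m, d) = (41, 19) again — its k=1 value — and the period has length 6.

[41; 4, 3, 20, 3, 4, 82]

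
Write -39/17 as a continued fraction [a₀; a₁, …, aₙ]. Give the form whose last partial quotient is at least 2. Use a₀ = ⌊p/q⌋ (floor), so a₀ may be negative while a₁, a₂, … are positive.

[-3; 1, 2, 2, 2]

-39 = -3*17 + 12
17 = 1*12 + 5
12 = 2*5 + 2
5 = 2*2 + 1
2 = 2*1 + 0  (stop)
So -39/17 = [-3; 1, 2, 2, 2].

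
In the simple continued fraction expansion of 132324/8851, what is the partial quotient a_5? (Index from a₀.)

2

132324 = 14·8851 + 8410   →  a_0 = 14
8851 = 1·8410 + 441   →  a_1 = 1
8410 = 19·441 + 31   →  a_2 = 19
441 = 14·31 + 7   →  a_3 = 14
31 = 4·7 + 3   →  a_4 = 4
7 = 2·3 + 1   →  a_5 = 2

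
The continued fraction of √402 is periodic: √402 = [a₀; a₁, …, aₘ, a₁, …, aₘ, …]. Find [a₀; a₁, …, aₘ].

a₀ = ⌊√402⌋ = 20.

[20; 20, 40]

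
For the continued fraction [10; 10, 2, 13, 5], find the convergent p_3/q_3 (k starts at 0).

2857/283

Using pₖ = aₖpₖ₋₁ + pₖ₋₂, qₖ = aₖqₖ₋₁ + qₖ₋₂ (with p₋₁=1, p₋₂=0, q₋₁=0, q₋₂=1):
  k=0: a=10, p=10, q=1
  k=1: a=10, p=101, q=10
  k=2: a=2, p=212, q=21
  k=3: a=13, p=2857, q=283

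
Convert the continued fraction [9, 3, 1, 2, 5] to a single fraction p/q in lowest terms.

547/59

Fold from the inside: start with 5/1.
  2 + 1/5 = 11/5
  1 + 5/11 = 16/11
  3 + 11/16 = 59/16
  9 + 16/59 = 547/59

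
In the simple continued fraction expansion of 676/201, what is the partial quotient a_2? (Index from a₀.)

676 = 3·201 + 73   →  a_0 = 3
201 = 2·73 + 55   →  a_1 = 2
73 = 1·55 + 18   →  a_2 = 1

1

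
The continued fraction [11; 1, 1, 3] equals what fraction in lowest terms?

Fold from the inside: start with 3/1.
  1 + 1/3 = 4/3
  1 + 3/4 = 7/4
  11 + 4/7 = 81/7

81/7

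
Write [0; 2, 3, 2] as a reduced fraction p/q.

7/16

Fold from the inside: start with 2/1.
  3 + 1/2 = 7/2
  2 + 2/7 = 16/7
  0 + 7/16 = 7/16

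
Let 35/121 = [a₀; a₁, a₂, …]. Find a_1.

3

35 = 0·121 + 35   →  a_0 = 0
121 = 3·35 + 16   →  a_1 = 3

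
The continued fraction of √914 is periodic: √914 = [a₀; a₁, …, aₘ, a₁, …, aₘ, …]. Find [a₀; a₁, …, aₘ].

a₀ = ⌊√914⌋ = 30.
With m₀=0, d₀=1 and mₖ₊₁ = dₖaₖ − mₖ, dₖ₊₁ = (n − mₖ₊₁²)/dₖ, aₖ₊₁ = ⌊(a₀+mₖ₊₁)/dₖ₊₁⌋:
  k=1: m=30, d=14, a=4
  k=2: m=26, d=17, a=3
  k=3: m=25, d=17, a=3
  k=4: m=26, d=14, a=4
  k=5: m=30, d=1, a=60
d=1 and a=2a₀=60 at k=5, so the next step gives (m, d) = (30, 14) again — its k=1 value — and the period has length 5.

[30; 4, 3, 3, 4, 60]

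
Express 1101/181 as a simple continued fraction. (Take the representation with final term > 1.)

[6; 12, 15]

1101 = 6·181 + 15
181 = 12·15 + 1
15 = 15·1 + 0  (stop)
So 1101/181 = [6; 12, 15].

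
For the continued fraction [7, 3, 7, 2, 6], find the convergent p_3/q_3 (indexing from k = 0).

Using pₖ = aₖpₖ₋₁ + pₖ₋₂, qₖ = aₖqₖ₋₁ + qₖ₋₂ (with p₋₁=1, p₋₂=0, q₋₁=0, q₋₂=1):
  k=0: a=7, p=7, q=1
  k=1: a=3, p=22, q=3
  k=2: a=7, p=161, q=22
  k=3: a=2, p=344, q=47

344/47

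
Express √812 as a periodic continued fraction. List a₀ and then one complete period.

[28; 2, 56]

a₀ = ⌊√812⌋ = 28.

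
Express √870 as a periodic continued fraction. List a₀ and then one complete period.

a₀ = ⌊√870⌋ = 29.
With m₀=0, d₀=1 and mₖ₊₁ = dₖaₖ − mₖ, dₖ₊₁ = (n − mₖ₊₁²)/dₖ, aₖ₊₁ = ⌊(a₀+mₖ₊₁)/dₖ₊₁⌋:
  k=1: m=29, d=29, a=2
  k=2: m=29, d=1, a=58
d=1 and a=2a₀=58 at k=2, so the next step gives (m, d) = (29, 29) again — its k=1 value — and the period has length 2.

[29; 2, 58]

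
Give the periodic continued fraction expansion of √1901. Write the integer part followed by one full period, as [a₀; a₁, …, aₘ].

[43; 1, 1, 1, 1, 86]

a₀ = ⌊√1901⌋ = 43.
With m₀=0, d₀=1 and mₖ₊₁ = dₖaₖ − mₖ, dₖ₊₁ = (n − mₖ₊₁²)/dₖ, aₖ₊₁ = ⌊(a₀+mₖ₊₁)/dₖ₊₁⌋:
  k=1: m=43, d=52, a=1
  k=2: m=9, d=35, a=1
  k=3: m=26, d=35, a=1
  k=4: m=9, d=52, a=1
  k=5: m=43, d=1, a=86
d=1 and a=2a₀=86 at k=5, so the next step gives (m, d) = (43, 52) again — its k=1 value — and the period has length 5.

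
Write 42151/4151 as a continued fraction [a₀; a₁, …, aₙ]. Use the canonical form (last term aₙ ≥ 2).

[10; 6, 2, 9, 1, 5, 5]

42151 = 10*4151 + 641
4151 = 6*641 + 305
641 = 2*305 + 31
305 = 9*31 + 26
31 = 1*26 + 5
26 = 5*5 + 1
5 = 5*1 + 0  (stop)
So 42151/4151 = [10; 6, 2, 9, 1, 5, 5].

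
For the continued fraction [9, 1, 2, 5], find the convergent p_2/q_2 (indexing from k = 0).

Using pₖ = aₖpₖ₋₁ + pₖ₋₂, qₖ = aₖqₖ₋₁ + qₖ₋₂ (with p₋₁=1, p₋₂=0, q₋₁=0, q₋₂=1):
  k=0: a=9, p=9, q=1
  k=1: a=1, p=10, q=1
  k=2: a=2, p=29, q=3

29/3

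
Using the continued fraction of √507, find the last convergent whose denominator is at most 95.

1351/60

√507 = [22; 1, 1, 14, 1, 1, 44, …] (period length 6).
Convergents:
  p_0/q_0 = 22/1
  p_1/q_1 = 23/1
  p_2/q_2 = 45/2
  p_3/q_3 = 653/29
  p_4/q_4 = 698/31
  p_5/q_5 = 1351/60
  p_6/q_6 = 60142/2671
q_5 = 60 ≤ 95 < 2671 = q_6, so the answer is 1351/60.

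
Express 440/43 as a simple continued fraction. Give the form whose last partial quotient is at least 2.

440 = 10×43 + 10
43 = 4×10 + 3
10 = 3×3 + 1
3 = 3×1 + 0  (stop)
So 440/43 = [10; 4, 3, 3].

[10; 4, 3, 3]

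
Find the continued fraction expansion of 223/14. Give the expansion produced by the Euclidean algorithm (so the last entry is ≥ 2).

223 = 15*14 + 13
14 = 1*13 + 1
13 = 13*1 + 0  (stop)
So 223/14 = [15; 1, 13].

[15; 1, 13]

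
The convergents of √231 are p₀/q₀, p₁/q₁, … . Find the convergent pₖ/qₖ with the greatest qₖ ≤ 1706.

√231 = [15; 5, 30, …] (period length 2).
Convergents:
  p_0/q_0 = 15/1
  p_1/q_1 = 76/5
  p_2/q_2 = 2295/151
  p_3/q_3 = 11551/760
  p_4/q_4 = 348825/22951
q_3 = 760 ≤ 1706 < 22951 = q_4, so the answer is 11551/760.

11551/760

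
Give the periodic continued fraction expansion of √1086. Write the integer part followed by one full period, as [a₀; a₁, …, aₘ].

a₀ = ⌊√1086⌋ = 32.
With m₀=0, d₀=1 and mₖ₊₁ = dₖaₖ − mₖ, dₖ₊₁ = (n − mₖ₊₁²)/dₖ, aₖ₊₁ = ⌊(a₀+mₖ₊₁)/dₖ₊₁⌋:
  k=1: m=32, d=62, a=1
  k=2: m=30, d=3, a=20
  k=3: m=30, d=62, a=1
  k=4: m=32, d=1, a=64
d=1 and a=2a₀=64 at k=4, so the next step gives (m, d) = (32, 62) again — its k=1 value — and the period has length 4.

[32; 1, 20, 1, 64]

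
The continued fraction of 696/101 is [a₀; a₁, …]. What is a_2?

8

696 = 6·101 + 90   →  a_0 = 6
101 = 1·90 + 11   →  a_1 = 1
90 = 8·11 + 2   →  a_2 = 8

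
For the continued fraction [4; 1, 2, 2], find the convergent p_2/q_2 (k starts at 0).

Using pₖ = aₖpₖ₋₁ + pₖ₋₂, qₖ = aₖqₖ₋₁ + qₖ₋₂ (with p₋₁=1, p₋₂=0, q₋₁=0, q₋₂=1):
  k=0: a=4, p=4, q=1
  k=1: a=1, p=5, q=1
  k=2: a=2, p=14, q=3

14/3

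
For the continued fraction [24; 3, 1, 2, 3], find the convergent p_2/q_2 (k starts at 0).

97/4

Using pₖ = aₖpₖ₋₁ + pₖ₋₂, qₖ = aₖqₖ₋₁ + qₖ₋₂ (with p₋₁=1, p₋₂=0, q₋₁=0, q₋₂=1):
  k=0: a=24, p=24, q=1
  k=1: a=3, p=73, q=3
  k=2: a=1, p=97, q=4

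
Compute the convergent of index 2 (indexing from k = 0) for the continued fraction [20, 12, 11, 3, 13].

2671/133

Using pₖ = aₖpₖ₋₁ + pₖ₋₂, qₖ = aₖqₖ₋₁ + qₖ₋₂ (with p₋₁=1, p₋₂=0, q₋₁=0, q₋₂=1):
  k=0: a=20, p=20, q=1
  k=1: a=12, p=241, q=12
  k=2: a=11, p=2671, q=133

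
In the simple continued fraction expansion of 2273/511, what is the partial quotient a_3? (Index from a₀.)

2273 = 4·511 + 229   →  a_0 = 4
511 = 2·229 + 53   →  a_1 = 2
229 = 4·53 + 17   →  a_2 = 4
53 = 3·17 + 2   →  a_3 = 3

3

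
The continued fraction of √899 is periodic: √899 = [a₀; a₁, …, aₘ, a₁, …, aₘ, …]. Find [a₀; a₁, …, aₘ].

a₀ = ⌊√899⌋ = 29.
With m₀=0, d₀=1 and mₖ₊₁ = dₖaₖ − mₖ, dₖ₊₁ = (n − mₖ₊₁²)/dₖ, aₖ₊₁ = ⌊(a₀+mₖ₊₁)/dₖ₊₁⌋:
  k=1: m=29, d=58, a=1
  k=2: m=29, d=1, a=58
d=1 and a=2a₀=58 at k=2, so the next step gives (m, d) = (29, 58) again — its k=1 value — and the period has length 2.

[29; 1, 58]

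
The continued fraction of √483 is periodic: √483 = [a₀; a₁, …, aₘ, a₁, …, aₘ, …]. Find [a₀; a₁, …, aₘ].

[21; 1, 42]

a₀ = ⌊√483⌋ = 21.
With m₀=0, d₀=1 and mₖ₊₁ = dₖaₖ − mₖ, dₖ₊₁ = (n − mₖ₊₁²)/dₖ, aₖ₊₁ = ⌊(a₀+mₖ₊₁)/dₖ₊₁⌋:
  k=1: m=21, d=42, a=1
  k=2: m=21, d=1, a=42
d=1 and a=2a₀=42 at k=2, so the next step gives (m, d) = (21, 42) again — its k=1 value — and the period has length 2.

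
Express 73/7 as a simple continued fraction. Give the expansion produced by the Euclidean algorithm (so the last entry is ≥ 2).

73 = 10×7 + 3
7 = 2×3 + 1
3 = 3×1 + 0  (stop)
So 73/7 = [10; 2, 3].

[10; 2, 3]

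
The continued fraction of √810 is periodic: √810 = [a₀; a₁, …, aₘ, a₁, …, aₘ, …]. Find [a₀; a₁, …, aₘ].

[28; 2, 5, 1, 4, 1, 5, 2, 56]

a₀ = ⌊√810⌋ = 28.
With m₀=0, d₀=1 and mₖ₊₁ = dₖaₖ − mₖ, dₖ₊₁ = (n − mₖ₊₁²)/dₖ, aₖ₊₁ = ⌊(a₀+mₖ₊₁)/dₖ₊₁⌋:
  k=1: m=28, d=26, a=2
  k=2: m=24, d=9, a=5
  k=3: m=21, d=41, a=1
  k=4: m=20, d=10, a=4
  k=5: m=20, d=41, a=1
  k=6: m=21, d=9, a=5
  k=7: m=24, d=26, a=2
  k=8: m=28, d=1, a=56
d=1 and a=2a₀=56 at k=8, so the next step gives (m, d) = (28, 26) again — its k=1 value — and the period has length 8.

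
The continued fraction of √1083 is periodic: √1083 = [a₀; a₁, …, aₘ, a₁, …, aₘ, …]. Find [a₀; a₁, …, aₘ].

[32; 1, 9, 1, 64]

a₀ = ⌊√1083⌋ = 32.
With m₀=0, d₀=1 and mₖ₊₁ = dₖaₖ − mₖ, dₖ₊₁ = (n − mₖ₊₁²)/dₖ, aₖ₊₁ = ⌊(a₀+mₖ₊₁)/dₖ₊₁⌋:
  k=1: m=32, d=59, a=1
  k=2: m=27, d=6, a=9
  k=3: m=27, d=59, a=1
  k=4: m=32, d=1, a=64
d=1 and a=2a₀=64 at k=4, so the next step gives (m, d) = (32, 59) again — its k=1 value — and the period has length 4.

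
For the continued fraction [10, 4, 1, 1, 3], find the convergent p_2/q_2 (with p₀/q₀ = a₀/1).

Using pₖ = aₖpₖ₋₁ + pₖ₋₂, qₖ = aₖqₖ₋₁ + qₖ₋₂ (with p₋₁=1, p₋₂=0, q₋₁=0, q₋₂=1):
  k=0: a=10, p=10, q=1
  k=1: a=4, p=41, q=4
  k=2: a=1, p=51, q=5

51/5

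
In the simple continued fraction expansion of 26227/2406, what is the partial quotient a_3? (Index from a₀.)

26227 = 10·2406 + 2167   →  a_0 = 10
2406 = 1·2167 + 239   →  a_1 = 1
2167 = 9·239 + 16   →  a_2 = 9
239 = 14·16 + 15   →  a_3 = 14

14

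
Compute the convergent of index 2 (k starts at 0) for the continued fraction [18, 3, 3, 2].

183/10

Using pₖ = aₖpₖ₋₁ + pₖ₋₂, qₖ = aₖqₖ₋₁ + qₖ₋₂ (with p₋₁=1, p₋₂=0, q₋₁=0, q₋₂=1):
  k=0: a=18, p=18, q=1
  k=1: a=3, p=55, q=3
  k=2: a=3, p=183, q=10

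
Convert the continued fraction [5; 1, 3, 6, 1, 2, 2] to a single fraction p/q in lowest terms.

Using pₖ = aₖpₖ₋₁ + pₖ₋₂ and qₖ = aₖqₖ₋₁ + qₖ₋₂:
  k=0: a=5, p=5, q=1
  k=1: a=1, p=6, q=1
  k=2: a=3, p=23, q=4
  k=3: a=6, p=144, q=25
  k=4: a=1, p=167, q=29
  k=5: a=2, p=478, q=83
  k=6: a=2, p=1123, q=195

1123/195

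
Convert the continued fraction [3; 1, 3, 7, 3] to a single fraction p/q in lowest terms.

Using pₖ = aₖpₖ₋₁ + pₖ₋₂ and qₖ = aₖqₖ₋₁ + qₖ₋₂:
  k=0: a=3, p=3, q=1
  k=1: a=1, p=4, q=1
  k=2: a=3, p=15, q=4
  k=3: a=7, p=109, q=29
  k=4: a=3, p=342, q=91

342/91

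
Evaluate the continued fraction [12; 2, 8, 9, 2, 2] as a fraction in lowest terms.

10089/809

Using pₖ = aₖpₖ₋₁ + pₖ₋₂ and qₖ = aₖqₖ₋₁ + qₖ₋₂:
  k=0: a=12, p=12, q=1
  k=1: a=2, p=25, q=2
  k=2: a=8, p=212, q=17
  k=3: a=9, p=1933, q=155
  k=4: a=2, p=4078, q=327
  k=5: a=2, p=10089, q=809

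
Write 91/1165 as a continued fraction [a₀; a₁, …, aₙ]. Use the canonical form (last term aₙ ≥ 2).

91 = 0×1165 + 91
1165 = 12×91 + 73
91 = 1×73 + 18
73 = 4×18 + 1
18 = 18×1 + 0  (stop)
So 91/1165 = [0; 12, 1, 4, 18].

[0; 12, 1, 4, 18]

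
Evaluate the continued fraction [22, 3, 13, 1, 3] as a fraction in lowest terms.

3773/169

Using pₖ = aₖpₖ₋₁ + pₖ₋₂ and qₖ = aₖqₖ₋₁ + qₖ₋₂:
  k=0: a=22, p=22, q=1
  k=1: a=3, p=67, q=3
  k=2: a=13, p=893, q=40
  k=3: a=1, p=960, q=43
  k=4: a=3, p=3773, q=169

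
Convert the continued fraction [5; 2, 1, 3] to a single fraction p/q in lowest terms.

Fold from the inside: start with 3/1.
  1 + 1/3 = 4/3
  2 + 3/4 = 11/4
  5 + 4/11 = 59/11

59/11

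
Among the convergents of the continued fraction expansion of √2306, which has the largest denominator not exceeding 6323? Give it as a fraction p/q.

√2306 = [48; 48, 96, …] (period length 2).
Convergents:
  p_0/q_0 = 48/1
  p_1/q_1 = 2305/48
  p_2/q_2 = 221328/4609
  p_3/q_3 = 10626049/221280
q_2 = 4609 ≤ 6323 < 221280 = q_3, so the answer is 221328/4609.

221328/4609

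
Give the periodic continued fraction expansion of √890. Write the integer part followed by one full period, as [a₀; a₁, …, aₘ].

[29; 1, 4, 1, 58]

a₀ = ⌊√890⌋ = 29.
With m₀=0, d₀=1 and mₖ₊₁ = dₖaₖ − mₖ, dₖ₊₁ = (n − mₖ₊₁²)/dₖ, aₖ₊₁ = ⌊(a₀+mₖ₊₁)/dₖ₊₁⌋:
  k=1: m=29, d=49, a=1
  k=2: m=20, d=10, a=4
  k=3: m=20, d=49, a=1
  k=4: m=29, d=1, a=58
d=1 and a=2a₀=58 at k=4, so the next step gives (m, d) = (29, 49) again — its k=1 value — and the period has length 4.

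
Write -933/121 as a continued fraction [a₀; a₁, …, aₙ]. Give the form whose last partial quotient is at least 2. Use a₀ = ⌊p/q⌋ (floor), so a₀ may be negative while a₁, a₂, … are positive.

-933 = -8*121 + 35
121 = 3*35 + 16
35 = 2*16 + 3
16 = 5*3 + 1
3 = 3*1 + 0  (stop)
So -933/121 = [-8; 3, 2, 5, 3].

[-8; 3, 2, 5, 3]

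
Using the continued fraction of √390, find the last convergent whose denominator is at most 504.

9341/473

√390 = [19; 1, 2, 1, 38, …] (period length 4).
Convergents:
  p_0/q_0 = 19/1
  p_1/q_1 = 20/1
  p_2/q_2 = 59/3
  p_3/q_3 = 79/4
  p_4/q_4 = 3061/155
  p_5/q_5 = 3140/159
  p_6/q_6 = 9341/473
  p_7/q_7 = 12481/632
q_6 = 473 ≤ 504 < 632 = q_7, so the answer is 9341/473.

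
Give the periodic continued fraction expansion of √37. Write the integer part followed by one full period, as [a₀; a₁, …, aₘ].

a₀ = ⌊√37⌋ = 6.
With m₀=0, d₀=1 and mₖ₊₁ = dₖaₖ − mₖ, dₖ₊₁ = (n − mₖ₊₁²)/dₖ, aₖ₊₁ = ⌊(a₀+mₖ₊₁)/dₖ₊₁⌋:
  k=1: m=6, d=1, a=12
d=1 and a=2a₀=12 at k=1, so the next step gives (m, d) = (6, 1) again — its k=1 value — and the period has length 1.

[6; 12]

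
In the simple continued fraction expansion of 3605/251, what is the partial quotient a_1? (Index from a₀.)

2

3605 = 14·251 + 91   →  a_0 = 14
251 = 2·91 + 69   →  a_1 = 2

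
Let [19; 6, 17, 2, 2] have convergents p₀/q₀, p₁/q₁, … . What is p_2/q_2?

Using pₖ = aₖpₖ₋₁ + pₖ₋₂, qₖ = aₖqₖ₋₁ + qₖ₋₂ (with p₋₁=1, p₋₂=0, q₋₁=0, q₋₂=1):
  k=0: a=19, p=19, q=1
  k=1: a=6, p=115, q=6
  k=2: a=17, p=1974, q=103

1974/103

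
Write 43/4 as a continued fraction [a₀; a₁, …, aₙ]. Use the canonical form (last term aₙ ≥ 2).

[10; 1, 3]

43 = 10·4 + 3
4 = 1·3 + 1
3 = 3·1 + 0  (stop)
So 43/4 = [10; 1, 3].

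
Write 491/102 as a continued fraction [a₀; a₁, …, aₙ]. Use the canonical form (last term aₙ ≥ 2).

491 = 4·102 + 83
102 = 1·83 + 19
83 = 4·19 + 7
19 = 2·7 + 5
7 = 1·5 + 2
5 = 2·2 + 1
2 = 2·1 + 0  (stop)
So 491/102 = [4; 1, 4, 2, 1, 2, 2].

[4; 1, 4, 2, 1, 2, 2]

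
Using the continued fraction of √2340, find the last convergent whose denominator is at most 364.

√2340 = [48; 2, 1, 2, 10, 2, 1, 2, 96, …] (period length 8).
Convergents:
  p_0/q_0 = 48/1
  p_1/q_1 = 97/2
  p_2/q_2 = 145/3
  p_3/q_3 = 387/8
  p_4/q_4 = 4015/83
  p_5/q_5 = 8417/174
  p_6/q_6 = 12432/257
  p_7/q_7 = 33281/688
q_6 = 257 ≤ 364 < 688 = q_7, so the answer is 12432/257.

12432/257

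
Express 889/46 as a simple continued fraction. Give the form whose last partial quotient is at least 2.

889 = 19·46 + 15
46 = 3·15 + 1
15 = 15·1 + 0  (stop)
So 889/46 = [19; 3, 15].

[19; 3, 15]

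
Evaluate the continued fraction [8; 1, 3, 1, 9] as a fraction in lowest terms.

Using pₖ = aₖpₖ₋₁ + pₖ₋₂ and qₖ = aₖqₖ₋₁ + qₖ₋₂:
  k=0: a=8, p=8, q=1
  k=1: a=1, p=9, q=1
  k=2: a=3, p=35, q=4
  k=3: a=1, p=44, q=5
  k=4: a=9, p=431, q=49

431/49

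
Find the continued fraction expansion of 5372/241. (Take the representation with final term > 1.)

[22; 3, 2, 3, 1, 7]

5372 = 22×241 + 70
241 = 3×70 + 31
70 = 2×31 + 8
31 = 3×8 + 7
8 = 1×7 + 1
7 = 7×1 + 0  (stop)
So 5372/241 = [22; 3, 2, 3, 1, 7].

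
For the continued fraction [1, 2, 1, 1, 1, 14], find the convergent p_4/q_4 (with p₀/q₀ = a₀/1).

11/8

Using pₖ = aₖpₖ₋₁ + pₖ₋₂, qₖ = aₖqₖ₋₁ + qₖ₋₂ (with p₋₁=1, p₋₂=0, q₋₁=0, q₋₂=1):
  k=0: a=1, p=1, q=1
  k=1: a=2, p=3, q=2
  k=2: a=1, p=4, q=3
  k=3: a=1, p=7, q=5
  k=4: a=1, p=11, q=8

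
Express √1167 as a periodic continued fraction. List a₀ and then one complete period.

[34; 6, 5, 11, 5, 6, 68]

a₀ = ⌊√1167⌋ = 34.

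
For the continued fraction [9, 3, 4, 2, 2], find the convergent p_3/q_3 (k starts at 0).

270/29

Using pₖ = aₖpₖ₋₁ + pₖ₋₂, qₖ = aₖqₖ₋₁ + qₖ₋₂ (with p₋₁=1, p₋₂=0, q₋₁=0, q₋₂=1):
  k=0: a=9, p=9, q=1
  k=1: a=3, p=28, q=3
  k=2: a=4, p=121, q=13
  k=3: a=2, p=270, q=29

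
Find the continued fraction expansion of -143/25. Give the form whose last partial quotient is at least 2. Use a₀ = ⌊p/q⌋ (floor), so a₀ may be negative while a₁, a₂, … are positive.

-143 = -6×25 + 7
25 = 3×7 + 4
7 = 1×4 + 3
4 = 1×3 + 1
3 = 3×1 + 0  (stop)
So -143/25 = [-6; 3, 1, 1, 3].

[-6; 3, 1, 1, 3]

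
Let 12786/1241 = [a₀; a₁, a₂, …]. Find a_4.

12786 = 10·1241 + 376   →  a_0 = 10
1241 = 3·376 + 113   →  a_1 = 3
376 = 3·113 + 37   →  a_2 = 3
113 = 3·37 + 2   →  a_3 = 3
37 = 18·2 + 1   →  a_4 = 18

18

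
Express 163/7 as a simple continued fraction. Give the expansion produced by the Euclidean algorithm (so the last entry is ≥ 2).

163 = 23*7 + 2
7 = 3*2 + 1
2 = 2*1 + 0  (stop)
So 163/7 = [23; 3, 2].

[23; 3, 2]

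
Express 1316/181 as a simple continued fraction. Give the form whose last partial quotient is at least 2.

[7; 3, 1, 2, 3, 1, 3]

1316 = 7*181 + 49
181 = 3*49 + 34
49 = 1*34 + 15
34 = 2*15 + 4
15 = 3*4 + 3
4 = 1*3 + 1
3 = 3*1 + 0  (stop)
So 1316/181 = [7; 3, 1, 2, 3, 1, 3].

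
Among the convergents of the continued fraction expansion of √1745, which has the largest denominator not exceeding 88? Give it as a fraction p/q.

√1745 = [41; 1, 3, 2, 2, 3, 1, 82, …] (period length 7).
Convergents:
  p_0/q_0 = 41/1
  p_1/q_1 = 42/1
  p_2/q_2 = 167/4
  p_3/q_3 = 376/9
  p_4/q_4 = 919/22
  p_5/q_5 = 3133/75
  p_6/q_6 = 4052/97
q_5 = 75 ≤ 88 < 97 = q_6, so the answer is 3133/75.

3133/75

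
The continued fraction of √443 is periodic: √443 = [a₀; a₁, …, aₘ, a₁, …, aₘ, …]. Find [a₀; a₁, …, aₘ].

a₀ = ⌊√443⌋ = 21.
With m₀=0, d₀=1 and mₖ₊₁ = dₖaₖ − mₖ, dₖ₊₁ = (n − mₖ₊₁²)/dₖ, aₖ₊₁ = ⌊(a₀+mₖ₊₁)/dₖ₊₁⌋:
  k=1: m=21, d=2, a=21
  k=2: m=21, d=1, a=42
d=1 and a=2a₀=42 at k=2, so the next step gives (m, d) = (21, 2) again — its k=1 value — and the period has length 2.

[21; 21, 42]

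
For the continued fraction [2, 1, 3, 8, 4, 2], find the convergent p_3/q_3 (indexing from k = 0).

91/33

Using pₖ = aₖpₖ₋₁ + pₖ₋₂, qₖ = aₖqₖ₋₁ + qₖ₋₂ (with p₋₁=1, p₋₂=0, q₋₁=0, q₋₂=1):
  k=0: a=2, p=2, q=1
  k=1: a=1, p=3, q=1
  k=2: a=3, p=11, q=4
  k=3: a=8, p=91, q=33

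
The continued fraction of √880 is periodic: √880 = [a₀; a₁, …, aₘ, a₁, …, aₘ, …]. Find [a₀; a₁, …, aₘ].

a₀ = ⌊√880⌋ = 29.
With m₀=0, d₀=1 and mₖ₊₁ = dₖaₖ − mₖ, dₖ₊₁ = (n − mₖ₊₁²)/dₖ, aₖ₊₁ = ⌊(a₀+mₖ₊₁)/dₖ₊₁⌋:
  k=1: m=29, d=39, a=1
  k=2: m=10, d=20, a=1
  k=3: m=10, d=39, a=1
  k=4: m=29, d=1, a=58
d=1 and a=2a₀=58 at k=4, so the next step gives (m, d) = (29, 39) again — its k=1 value — and the period has length 4.

[29; 1, 1, 1, 58]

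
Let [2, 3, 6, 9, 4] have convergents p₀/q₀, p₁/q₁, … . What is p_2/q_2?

Using pₖ = aₖpₖ₋₁ + pₖ₋₂, qₖ = aₖqₖ₋₁ + qₖ₋₂ (with p₋₁=1, p₋₂=0, q₋₁=0, q₋₂=1):
  k=0: a=2, p=2, q=1
  k=1: a=3, p=7, q=3
  k=2: a=6, p=44, q=19

44/19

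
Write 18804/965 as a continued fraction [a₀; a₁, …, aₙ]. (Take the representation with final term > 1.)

[19; 2, 17, 2, 1, 2, 3]

18804 = 19×965 + 469
965 = 2×469 + 27
469 = 17×27 + 10
27 = 2×10 + 7
10 = 1×7 + 3
7 = 2×3 + 1
3 = 3×1 + 0  (stop)
So 18804/965 = [19; 2, 17, 2, 1, 2, 3].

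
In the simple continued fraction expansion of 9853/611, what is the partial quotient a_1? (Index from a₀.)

7

9853 = 16·611 + 77   →  a_0 = 16
611 = 7·77 + 72   →  a_1 = 7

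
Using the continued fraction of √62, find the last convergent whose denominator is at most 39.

√62 = [7; 1, 6, 1, 14, …] (period length 4).
Convergents:
  p_0/q_0 = 7/1
  p_1/q_1 = 8/1
  p_2/q_2 = 55/7
  p_3/q_3 = 63/8
  p_4/q_4 = 937/119
q_3 = 8 ≤ 39 < 119 = q_4, so the answer is 63/8.

63/8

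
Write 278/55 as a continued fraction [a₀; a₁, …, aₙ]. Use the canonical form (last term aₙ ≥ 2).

278 = 5×55 + 3
55 = 18×3 + 1
3 = 3×1 + 0  (stop)
So 278/55 = [5; 18, 3].

[5; 18, 3]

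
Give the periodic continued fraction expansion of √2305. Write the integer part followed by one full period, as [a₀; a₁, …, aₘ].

a₀ = ⌊√2305⌋ = 48.
With m₀=0, d₀=1 and mₖ₊₁ = dₖaₖ − mₖ, dₖ₊₁ = (n − mₖ₊₁²)/dₖ, aₖ₊₁ = ⌊(a₀+mₖ₊₁)/dₖ₊₁⌋:
  k=1: m=48, d=1, a=96
d=1 and a=2a₀=96 at k=1, so the next step gives (m, d) = (48, 1) again — its k=1 value — and the period has length 1.

[48; 96]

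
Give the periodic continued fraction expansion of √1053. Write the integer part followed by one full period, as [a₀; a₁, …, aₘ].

[32; 2, 4, 2, 64]

a₀ = ⌊√1053⌋ = 32.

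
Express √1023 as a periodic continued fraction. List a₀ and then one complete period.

a₀ = ⌊√1023⌋ = 31.
With m₀=0, d₀=1 and mₖ₊₁ = dₖaₖ − mₖ, dₖ₊₁ = (n − mₖ₊₁²)/dₖ, aₖ₊₁ = ⌊(a₀+mₖ₊₁)/dₖ₊₁⌋:
  k=1: m=31, d=62, a=1
  k=2: m=31, d=1, a=62
d=1 and a=2a₀=62 at k=2, so the next step gives (m, d) = (31, 62) again — its k=1 value — and the period has length 2.

[31; 1, 62]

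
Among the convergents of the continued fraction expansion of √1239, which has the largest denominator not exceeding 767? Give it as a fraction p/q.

√1239 = [35; 5, 70, …] (period length 2).
Convergents:
  p_0/q_0 = 35/1
  p_1/q_1 = 176/5
  p_2/q_2 = 12355/351
  p_3/q_3 = 61951/1760
q_2 = 351 ≤ 767 < 1760 = q_3, so the answer is 12355/351.

12355/351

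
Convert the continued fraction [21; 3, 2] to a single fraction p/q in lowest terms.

149/7

Fold from the inside: start with 2/1.
  3 + 1/2 = 7/2
  21 + 2/7 = 149/7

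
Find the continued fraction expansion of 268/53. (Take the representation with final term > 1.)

[5; 17, 1, 2]

268 = 5×53 + 3
53 = 17×3 + 2
3 = 1×2 + 1
2 = 2×1 + 0  (stop)
So 268/53 = [5; 17, 1, 2].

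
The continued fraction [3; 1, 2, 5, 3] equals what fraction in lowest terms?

188/51

Using pₖ = aₖpₖ₋₁ + pₖ₋₂ and qₖ = aₖqₖ₋₁ + qₖ₋₂:
  k=0: a=3, p=3, q=1
  k=1: a=1, p=4, q=1
  k=2: a=2, p=11, q=3
  k=3: a=5, p=59, q=16
  k=4: a=3, p=188, q=51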